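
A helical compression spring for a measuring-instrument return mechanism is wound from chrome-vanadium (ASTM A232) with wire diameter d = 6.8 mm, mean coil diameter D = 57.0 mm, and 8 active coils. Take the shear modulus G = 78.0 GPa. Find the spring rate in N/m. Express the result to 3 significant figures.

k = Gd⁴/(8D³N_a) = (78.0×10³ × 6.8⁴) / (8 × 57.0³ × 8)
  = 1.66775e+08 / 1.18524e+07 = 14.071 N/mm = 14071 N/m

14100 N/m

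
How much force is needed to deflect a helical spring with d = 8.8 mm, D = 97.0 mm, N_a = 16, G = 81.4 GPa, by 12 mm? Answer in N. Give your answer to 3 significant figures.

k = Gd⁴/(8D³N_a) = (81.4×10³)(8.8⁴)/(8·97.0³·16) = 4.1786 N/mm
F = k·δ = 4.1786 × 12 = 50.143 N

50.1 N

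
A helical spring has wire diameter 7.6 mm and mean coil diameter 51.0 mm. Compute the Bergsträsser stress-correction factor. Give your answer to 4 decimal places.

C = D/d = 51.0/7.6 = 6.7105
K_B = (4C+2)/(4C−3) = 28.842/23.842 = 1.2097

1.2097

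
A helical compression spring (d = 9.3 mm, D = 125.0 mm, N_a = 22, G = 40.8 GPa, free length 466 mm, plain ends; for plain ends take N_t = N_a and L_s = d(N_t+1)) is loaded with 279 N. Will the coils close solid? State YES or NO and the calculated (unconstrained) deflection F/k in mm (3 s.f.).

k = Gd⁴/(8D³N_a) = (40.8×10³)(9.3⁴)/(8·125.0³·22) = 0.88787 N/mm
N_t = 22; L_s = 9.3·23 = 213.9 mm; δ_solid = L₀ − L_s = 466 − 213.9 = 252.1 mm
δ = F/k = 279/0.88787 = 314.24 mm
δ ≥ δ_solid → spring goes solid

YES, δ = 314 mm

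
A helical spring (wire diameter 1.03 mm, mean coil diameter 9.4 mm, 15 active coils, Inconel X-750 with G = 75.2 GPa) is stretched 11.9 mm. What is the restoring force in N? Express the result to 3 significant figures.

10.1 N

k = Gd⁴/(8D³N_a) = (75.2×10³)(1.03⁴)/(8·9.4³·15) = 0.84918 N/mm
F = k·δ = 0.84918 × 11.9 = 10.105 N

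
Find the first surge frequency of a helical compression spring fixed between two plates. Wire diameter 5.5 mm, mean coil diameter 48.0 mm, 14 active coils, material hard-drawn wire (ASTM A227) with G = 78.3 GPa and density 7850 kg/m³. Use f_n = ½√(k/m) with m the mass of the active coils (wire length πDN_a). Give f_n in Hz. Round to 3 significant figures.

k = Gd⁴/(8D³N_a) = (78.3×10³)(5.5⁴)/(8·48.0³·14) = 5.7846 N/mm = 5784.6 N/m
Wire length L = πDN_a = π·48.0·14 = 2111.2 mm
m = ρ·(πd²/4)·L = 7850 × 23.758×10⁻⁶ m² × 2.1112 m = 0.39374 kg
f_n = ½√(k/m) = 0.5·√(5784.6/0.39374) = 0.5·√(14692) = 60.604 Hz

60.6 Hz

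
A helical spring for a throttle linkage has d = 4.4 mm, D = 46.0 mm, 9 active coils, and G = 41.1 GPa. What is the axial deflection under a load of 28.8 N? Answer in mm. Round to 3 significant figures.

k = Gd⁴/(8D³N_a) = (41.1×10³)(4.4⁴)/(8·46.0³·9) = 2.1981 N/mm
δ = F/k = 28.8 / 2.1981 = 13.102 mm

13.1 mm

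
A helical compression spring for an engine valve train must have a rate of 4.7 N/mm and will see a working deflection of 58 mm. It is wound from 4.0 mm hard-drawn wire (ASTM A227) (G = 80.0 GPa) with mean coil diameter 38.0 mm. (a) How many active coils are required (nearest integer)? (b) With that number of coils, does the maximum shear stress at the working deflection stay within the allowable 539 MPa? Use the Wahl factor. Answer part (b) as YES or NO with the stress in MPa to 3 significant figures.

(a) 10 coils; (b) YES, τ_max = 472 MPa

N_a = Gd⁴/(8D³k) = (80.0×10³)(4.0⁴)/(8·38.0³·4.7) = 9.926 → N_a = 10
Actual rate k = Gd⁴/(8D³·10) = 4.6654 N/mm
Working load F = kδ = 4.6654·58 = 270.59 N
C = 38.0/4.0 = 9.5000; K_W = (4C−1)/(4C−4)+0.615/C = 1.1530
τ_max = K_W·8FD/(πd³) = 1.1530·409.13 = 471.72 MPa
τ_max ≤ 539 MPa → acceptable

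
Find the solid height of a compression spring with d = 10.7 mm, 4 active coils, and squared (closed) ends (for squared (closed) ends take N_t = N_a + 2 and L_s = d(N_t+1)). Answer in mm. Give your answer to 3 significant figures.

squared (closed) ends: N_t = N_a + 2 = 4 + 2 = 6
L_s = d·(N_t+1) = 10.7 × 7 = 74.9 mm

74.9 mm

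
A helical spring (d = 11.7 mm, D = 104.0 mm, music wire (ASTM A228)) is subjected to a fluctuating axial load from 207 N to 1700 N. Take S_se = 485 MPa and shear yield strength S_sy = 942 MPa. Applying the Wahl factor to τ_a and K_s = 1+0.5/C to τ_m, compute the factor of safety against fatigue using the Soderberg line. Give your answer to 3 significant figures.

2.11

C = D/d = 104.0/11.7 = 8.8889; K_W = (4C−1)/(4C−4)+0.615/C = 1.1643; K_s = 1+0.5/C = 1.0562
F_a = (F_max−F_min)/2 = 746.5 N; F_m = (F_max+F_min)/2 = 953.5 N
τ_a = K_W·8F_aD/(πd³) = 1.1643 × 123.44 = 143.71 MPa
τ_m = K_s·8F_mD/(πd³) = 1.0562 × 157.67 = 166.53 MPa
Soderberg: 1/n_f = τ_a/S_se + τ_m/S_sy = 143.71/485 + 166.53/942 = 0.29631 + 0.17679 = 0.4731
n_f = 1/0.4731 = 2.114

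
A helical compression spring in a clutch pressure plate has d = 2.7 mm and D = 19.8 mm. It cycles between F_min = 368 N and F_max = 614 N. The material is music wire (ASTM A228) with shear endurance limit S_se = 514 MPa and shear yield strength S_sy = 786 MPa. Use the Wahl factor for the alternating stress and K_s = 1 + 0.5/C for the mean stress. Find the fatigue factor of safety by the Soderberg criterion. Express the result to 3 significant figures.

0.409

C = D/d = 19.8/2.7 = 7.3333; K_W = (4C−1)/(4C−4)+0.615/C = 1.2023; K_s = 1+0.5/C = 1.0682
F_a = (F_max−F_min)/2 = 123 N; F_m = (F_max+F_min)/2 = 491 N
τ_a = K_W·8F_aD/(πd³) = 1.2023 × 315.08 = 378.81 MPa
τ_m = K_s·8F_mD/(πd³) = 1.0682 × 1257.8 = 1343.5 MPa
Soderberg: 1/n_f = τ_a/S_se + τ_m/S_sy = 378.81/514 + 1343.5/786 = 0.73699 + 1.70930 = 2.4463
n_f = 1/2.4463 = 0.4088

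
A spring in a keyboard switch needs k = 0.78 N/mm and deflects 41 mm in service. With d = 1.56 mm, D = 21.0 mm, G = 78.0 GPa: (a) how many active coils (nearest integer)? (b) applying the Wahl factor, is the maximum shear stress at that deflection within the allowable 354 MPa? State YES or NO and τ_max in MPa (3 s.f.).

(a) 8 coils; (b) NO, τ_max = 498 MPa

N_a = Gd⁴/(8D³k) = (78.0×10³)(1.56⁴)/(8·21.0³·0.78) = 7.994 → N_a = 8
Actual rate k = Gd⁴/(8D³·8) = 0.77939 N/mm
Working load F = kδ = 0.77939·41 = 31.955 N
C = 21.0/1.56 = 13.4615; K_W = (4C−1)/(4C−4)+0.615/C = 1.1059
τ_max = K_W·8FD/(πd³) = 1.1059·450.12 = 497.77 MPa
τ_max > 354 MPa → exceeds allowable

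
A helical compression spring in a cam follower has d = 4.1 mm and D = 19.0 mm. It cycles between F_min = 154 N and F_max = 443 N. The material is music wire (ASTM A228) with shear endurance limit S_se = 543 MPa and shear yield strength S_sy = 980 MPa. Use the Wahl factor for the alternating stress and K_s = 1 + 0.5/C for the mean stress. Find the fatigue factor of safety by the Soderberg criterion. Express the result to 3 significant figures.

C = D/d = 19.0/4.1 = 4.6341; K_W = (4C−1)/(4C−4)+0.615/C = 1.3391; K_s = 1+0.5/C = 1.1079
F_a = (F_max−F_min)/2 = 144.5 N; F_m = (F_max+F_min)/2 = 298.5 N
τ_a = K_W·8F_aD/(πd³) = 1.3391 × 101.44 = 135.84 MPa
τ_m = K_s·8F_mD/(πd³) = 1.1079 × 209.55 = 232.16 MPa
Soderberg: 1/n_f = τ_a/S_se + τ_m/S_sy = 135.84/543 + 232.16/980 = 0.25016 + 0.23690 = 0.48706
n_f = 1/0.48706 = 2.053

2.05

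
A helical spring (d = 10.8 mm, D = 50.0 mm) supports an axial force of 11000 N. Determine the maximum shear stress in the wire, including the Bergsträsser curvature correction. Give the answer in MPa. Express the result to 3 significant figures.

1470 MPa

Spring index C = D/d = 50.0/10.8 = 4.6296
K_B = (4C+2)/(4C−3) = 20.519/15.519 = 1.3222
τ₀ = 8FD/(πd³) = 8·11000·50.0/(π·10.8³) = 4.4e+06/3957.5 = 1111.8 MPa
τ_max = K·τ₀ = 1.3222 × 1111.8 = 1470 MPa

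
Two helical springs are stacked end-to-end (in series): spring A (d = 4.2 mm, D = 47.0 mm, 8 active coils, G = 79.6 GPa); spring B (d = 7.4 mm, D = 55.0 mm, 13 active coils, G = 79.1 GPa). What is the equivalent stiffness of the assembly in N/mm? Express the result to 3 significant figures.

2.93 N/mm

k_A = Gd⁴/(8D³N_a) = (79.6×10³)(4.2⁴)/(8·47.0³·8) = 3.7277 N/mm
k_B = Gd⁴/(8D³N_a) = (79.1×10³)(7.4⁴)/(8·55.0³·13) = 13.708 N/mm
Series: 1/k_eq = 1/3.7277 + 1/13.708 = 0.34121; k_eq = 2.9307 N/mm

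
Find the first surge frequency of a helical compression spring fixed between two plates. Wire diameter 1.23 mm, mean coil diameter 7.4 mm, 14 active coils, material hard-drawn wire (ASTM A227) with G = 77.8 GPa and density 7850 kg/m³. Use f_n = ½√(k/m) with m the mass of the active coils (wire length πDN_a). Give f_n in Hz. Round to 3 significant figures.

k = Gd⁴/(8D³N_a) = (77.8×10³)(1.23⁴)/(8·7.4³·14) = 3.9236 N/mm = 3923.6 N/m
Wire length L = πDN_a = π·7.4·14 = 325.47 mm
m = ρ·(πd²/4)·L = 7850 × 1.1882×10⁻⁶ m² × 0.32547 m = 0.0030358 kg
f_n = ½√(k/m) = 0.5·√(3923.6/0.0030358) = 0.5·√(1.2924e+06) = 568.43 Hz

568 Hz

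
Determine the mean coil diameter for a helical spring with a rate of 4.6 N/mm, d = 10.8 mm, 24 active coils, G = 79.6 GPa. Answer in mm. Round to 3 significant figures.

D = (Gd⁴/(8N_a·k))^(1/3) = (79.6×10³·10.8⁴/(8·24·4.6))^(1/3)
  = (1.22617e+06)^(1/3) = 107.0327 mm

107 mm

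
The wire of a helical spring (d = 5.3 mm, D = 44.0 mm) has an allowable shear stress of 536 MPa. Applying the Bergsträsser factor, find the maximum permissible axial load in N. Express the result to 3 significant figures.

611 N

C = D/d = 44.0/5.3 = 8.3019
K_B = (4C+2)/(4C−3) = 35.208/30.208 = 1.1655
τ_max = K·8FD/(πd³) → F_max = τ_allow·πd³/(8DK)
F_max = 536·π·5.3³/(8·44.0·1.1655) = 2.5069e+05/410.26 = 611.05 N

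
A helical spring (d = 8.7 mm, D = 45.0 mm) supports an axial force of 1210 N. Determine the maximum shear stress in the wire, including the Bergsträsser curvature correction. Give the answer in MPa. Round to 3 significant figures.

Spring index C = D/d = 45.0/8.7 = 5.1724
K_B = (4C+2)/(4C−3) = 22.690/17.690 = 1.2827
τ₀ = 8FD/(πd³) = 8·1210·45.0/(π·8.7³) = 435600/2068.7 = 210.56 MPa
τ_max = K·τ₀ = 1.2827 × 210.56 = 270.08 MPa

270 MPa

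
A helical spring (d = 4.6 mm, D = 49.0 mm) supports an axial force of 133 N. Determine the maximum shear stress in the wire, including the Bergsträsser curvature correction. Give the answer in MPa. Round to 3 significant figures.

Spring index C = D/d = 49.0/4.6 = 10.6522
K_B = (4C+2)/(4C−3) = 44.609/39.609 = 1.1262
τ₀ = 8FD/(πd³) = 8·133·49.0/(π·4.6³) = 52136/305.79 = 170.5 MPa
τ_max = K·τ₀ = 1.1262 × 170.5 = 192.02 MPa

192 MPa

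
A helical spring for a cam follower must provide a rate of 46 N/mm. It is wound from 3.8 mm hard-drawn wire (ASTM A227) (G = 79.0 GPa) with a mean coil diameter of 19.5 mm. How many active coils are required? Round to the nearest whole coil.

6

N_a = Gd⁴/(8D³k) = (79.0×10³ × 3.8⁴)/(8 × 19.5³ × 46)
    = 1.64726e+07 / 2.72867e+06 = 6.037 → 6 coils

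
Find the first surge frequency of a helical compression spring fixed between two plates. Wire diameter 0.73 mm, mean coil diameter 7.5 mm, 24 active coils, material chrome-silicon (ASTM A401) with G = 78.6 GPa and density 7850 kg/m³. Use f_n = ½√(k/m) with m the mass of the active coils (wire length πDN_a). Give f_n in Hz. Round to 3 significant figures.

k = Gd⁴/(8D³N_a) = (78.6×10³)(0.73⁴)/(8·7.5³·24) = 0.27557 N/mm = 275.57 N/m
Wire length L = πDN_a = π·7.5·24 = 565.49 mm
m = ρ·(πd²/4)·L = 7850 × 0.41854×10⁻⁶ m² × 0.56549 m = 0.0018579 kg
f_n = ½√(k/m) = 0.5·√(275.57/0.0018579) = 0.5·√(1.4832e+05) = 192.56 Hz

193 Hz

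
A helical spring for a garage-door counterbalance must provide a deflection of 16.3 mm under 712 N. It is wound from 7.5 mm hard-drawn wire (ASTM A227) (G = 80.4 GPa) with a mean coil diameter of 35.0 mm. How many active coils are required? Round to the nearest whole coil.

Required rate k = F/δ = 712/16.3 = 43.681 N/mm
N_a = Gd⁴/(8D³k) = (80.4×10³ × 7.5⁴)/(8 × 35.0³ × 43.681)
    = 2.54391e+08 / 1.49826e+07 = 16.98 → 17 coils

17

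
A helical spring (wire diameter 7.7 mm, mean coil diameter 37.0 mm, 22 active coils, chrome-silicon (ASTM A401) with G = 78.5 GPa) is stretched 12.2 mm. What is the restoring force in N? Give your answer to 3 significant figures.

378 N

k = Gd⁴/(8D³N_a) = (78.5×10³)(7.7⁴)/(8·37.0³·22) = 30.954 N/mm
F = k·δ = 30.954 × 12.2 = 377.64 N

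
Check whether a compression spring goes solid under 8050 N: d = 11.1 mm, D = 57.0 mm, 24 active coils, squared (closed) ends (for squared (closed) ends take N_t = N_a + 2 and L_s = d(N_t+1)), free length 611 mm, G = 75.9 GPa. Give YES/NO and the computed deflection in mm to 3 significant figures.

k = Gd⁴/(8D³N_a) = (75.9×10³)(11.1⁴)/(8·57.0³·24) = 32.405 N/mm
N_t = 26; L_s = 11.1·27 = 299.7 mm; δ_solid = L₀ − L_s = 611 − 299.7 = 311.3 mm
δ = F/k = 8050/32.405 = 248.42 mm
δ < δ_solid → spring does not go solid

NO, δ = 248 mm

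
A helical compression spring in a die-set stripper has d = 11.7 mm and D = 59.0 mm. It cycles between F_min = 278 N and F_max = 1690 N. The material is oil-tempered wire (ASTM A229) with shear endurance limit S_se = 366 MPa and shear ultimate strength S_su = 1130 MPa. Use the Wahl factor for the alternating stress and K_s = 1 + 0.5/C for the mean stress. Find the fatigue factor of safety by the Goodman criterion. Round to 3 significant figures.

C = D/d = 59.0/11.7 = 5.0427; K_W = (4C−1)/(4C−4)+0.615/C = 1.3075; K_s = 1+0.5/C = 1.0992
F_a = (F_max−F_min)/2 = 706 N; F_m = (F_max+F_min)/2 = 984 N
τ_a = K_W·8F_aD/(πd³) = 1.3075 × 66.228 = 86.591 MPa
τ_m = K_s·8F_mD/(πd³) = 1.0992 × 92.306 = 101.46 MPa
Goodman: 1/n_f = τ_a/S_se + τ_m/S_su = 86.591/366 + 101.46/1130 = 0.23659 + 0.08979 = 0.32637
n_f = 1/0.32637 = 3.064

3.06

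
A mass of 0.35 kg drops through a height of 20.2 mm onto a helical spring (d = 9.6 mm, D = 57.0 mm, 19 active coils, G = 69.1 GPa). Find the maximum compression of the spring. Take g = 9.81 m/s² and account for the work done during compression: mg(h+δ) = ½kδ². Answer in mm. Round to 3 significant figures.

2.75 mm

k = Gd⁴/(8D³N_a) = (69.1×10³)(9.6⁴)/(8·57.0³·19) = 20.849 N/mm
W = mg = 0.35 × 9.81 = 3.4335 N
½kδ² − Wδ − Wh = 0 → δ = (W + √(W² + 2kWh))/k
δ = (3.4335 + √(11.789 + 2892.1))/20.849 = (3.4335 + 53.888)/20.849 = 2.7493 mm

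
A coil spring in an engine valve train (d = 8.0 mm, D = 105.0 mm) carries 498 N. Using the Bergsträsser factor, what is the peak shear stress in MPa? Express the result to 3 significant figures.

286 MPa

Spring index C = D/d = 105.0/8.0 = 13.1250
K_B = (4C+2)/(4C−3) = 54.500/49.500 = 1.1010
τ₀ = 8FD/(πd³) = 8·498·105.0/(π·8.0³) = 418320/1608.5 = 260.07 MPa
τ_max = K·τ₀ = 1.1010 × 260.07 = 286.34 MPa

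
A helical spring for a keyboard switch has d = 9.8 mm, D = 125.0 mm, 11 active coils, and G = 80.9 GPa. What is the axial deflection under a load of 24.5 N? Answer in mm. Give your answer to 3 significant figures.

5.64 mm

k = Gd⁴/(8D³N_a) = (80.9×10³)(9.8⁴)/(8·125.0³·11) = 4.3415 N/mm
δ = F/k = 24.5 / 4.3415 = 5.6432 mm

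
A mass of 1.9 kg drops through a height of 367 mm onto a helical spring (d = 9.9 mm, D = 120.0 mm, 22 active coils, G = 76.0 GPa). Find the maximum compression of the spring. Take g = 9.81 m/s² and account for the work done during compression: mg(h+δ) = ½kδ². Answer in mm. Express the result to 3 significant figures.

83.7 mm

k = Gd⁴/(8D³N_a) = (76.0×10³)(9.9⁴)/(8·120.0³·22) = 2.4005 N/mm
W = mg = 1.9 × 9.81 = 18.639 N
½kδ² − Wδ − Wh = 0 → δ = (W + √(W² + 2kWh))/k
δ = (18.639 + √(347.41 + 32841))/2.4005 = (18.639 + 182.18)/2.4005 = 83.657 mm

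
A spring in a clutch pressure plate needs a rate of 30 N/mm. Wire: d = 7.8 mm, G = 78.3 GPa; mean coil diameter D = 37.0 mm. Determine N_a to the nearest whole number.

N_a = Gd⁴/(8D³k) = (78.3×10³ × 7.8⁴)/(8 × 37.0³ × 30)
    = 2.89828e+08 / 1.21567e+07 = 23.84 → 24 coils

24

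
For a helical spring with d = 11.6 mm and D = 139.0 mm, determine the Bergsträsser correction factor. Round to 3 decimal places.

1.111

C = D/d = 139.0/11.6 = 11.9828
K_B = (4C+2)/(4C−3) = 49.931/44.931 = 1.1113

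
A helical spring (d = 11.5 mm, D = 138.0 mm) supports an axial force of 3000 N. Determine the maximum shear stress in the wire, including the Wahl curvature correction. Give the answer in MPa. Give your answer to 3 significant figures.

776 MPa

Spring index C = D/d = 138.0/11.5 = 12.0000
K_W = (4C−1)/(4C−4) + 0.615/C = 47.000/44.000 + 0.0512 = 1.1194
τ₀ = 8FD/(πd³) = 8·3000·138.0/(π·11.5³) = 3.312e+06/4778 = 693.18 MPa
τ_max = K·τ₀ = 1.1194 × 693.18 = 775.97 MPa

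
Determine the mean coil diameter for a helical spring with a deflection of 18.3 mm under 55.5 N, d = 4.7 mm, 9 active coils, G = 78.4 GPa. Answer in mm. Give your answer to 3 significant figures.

56.0 mm

Required rate k = F/δ = 55.5/18.3 = 3.0328 N/mm
D = (Gd⁴/(8N_a·k))^(1/3) = (78.4×10³·4.7⁴/(8·9·3.0328))^(1/3)
  = (175200)^(1/3) = 55.9557 mm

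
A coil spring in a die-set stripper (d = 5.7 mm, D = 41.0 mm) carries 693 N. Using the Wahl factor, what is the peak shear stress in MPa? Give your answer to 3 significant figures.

Spring index C = D/d = 41.0/5.7 = 7.1930
K_W = (4C−1)/(4C−4) + 0.615/C = 27.772/24.772 + 0.0855 = 1.2066
τ₀ = 8FD/(πd³) = 8·693·41.0/(π·5.7³) = 227304/581.8 = 390.69 MPa
τ_max = K·τ₀ = 1.2066 × 390.69 = 471.41 MPa

471 MPa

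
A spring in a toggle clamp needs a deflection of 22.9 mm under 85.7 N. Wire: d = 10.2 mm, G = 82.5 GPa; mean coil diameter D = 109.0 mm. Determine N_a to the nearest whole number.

23

Required rate k = F/δ = 85.7/22.9 = 3.7424 N/mm
N_a = Gd⁴/(8D³k) = (82.5×10³ × 10.2⁴)/(8 × 109.0³ × 3.7424)
    = 8.93007e+08 / 3.87717e+07 = 23.03 → 23 coils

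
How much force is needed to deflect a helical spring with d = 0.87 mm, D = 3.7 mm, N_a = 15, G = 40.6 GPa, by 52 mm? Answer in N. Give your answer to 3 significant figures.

199 N

k = Gd⁴/(8D³N_a) = (40.6×10³)(0.87⁴)/(8·3.7³·15) = 3.8266 N/mm
F = k·δ = 3.8266 × 52 = 198.98 N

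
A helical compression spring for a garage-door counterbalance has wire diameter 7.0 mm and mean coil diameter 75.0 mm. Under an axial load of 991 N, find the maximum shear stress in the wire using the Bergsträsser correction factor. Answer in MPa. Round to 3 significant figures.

Spring index C = D/d = 75.0/7.0 = 10.7143
K_B = (4C+2)/(4C−3) = 44.857/39.857 = 1.1254
τ₀ = 8FD/(πd³) = 8·991·75.0/(π·7.0³) = 594600/1077.6 = 551.8 MPa
τ_max = K·τ₀ = 1.1254 × 551.8 = 621.02 MPa

621 MPa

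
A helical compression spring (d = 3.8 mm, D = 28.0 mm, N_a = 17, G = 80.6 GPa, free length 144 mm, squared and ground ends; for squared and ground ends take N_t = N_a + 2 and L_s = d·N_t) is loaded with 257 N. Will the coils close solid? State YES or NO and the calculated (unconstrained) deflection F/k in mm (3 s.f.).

NO, δ = 45.7 mm

k = Gd⁴/(8D³N_a) = (80.6×10³)(3.8⁴)/(8·28.0³·17) = 5.6293 N/mm
N_t = 19; L_s = 3.8·19 = 72.2 mm; δ_solid = L₀ − L_s = 144 − 72.2 = 71.8 mm
δ = F/k = 257/5.6293 = 45.654 mm
δ < δ_solid → spring does not go solid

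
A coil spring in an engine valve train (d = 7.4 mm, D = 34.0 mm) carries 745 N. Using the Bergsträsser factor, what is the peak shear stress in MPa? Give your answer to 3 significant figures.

211 MPa

Spring index C = D/d = 34.0/7.4 = 4.5946
K_B = (4C+2)/(4C−3) = 20.378/15.378 = 1.3251
τ₀ = 8FD/(πd³) = 8·745·34.0/(π·7.4³) = 202640/1273 = 159.18 MPa
τ_max = K·τ₀ = 1.3251 × 159.18 = 210.93 MPa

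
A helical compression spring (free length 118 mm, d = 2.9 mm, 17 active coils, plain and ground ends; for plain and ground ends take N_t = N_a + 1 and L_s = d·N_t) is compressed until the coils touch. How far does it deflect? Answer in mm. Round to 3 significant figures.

65.8 mm

N_t = 18; L_s = 2.9·18 = 52.2 mm
δ_solid = L₀ − L_s = 118 − 52.2 = 65.8 mm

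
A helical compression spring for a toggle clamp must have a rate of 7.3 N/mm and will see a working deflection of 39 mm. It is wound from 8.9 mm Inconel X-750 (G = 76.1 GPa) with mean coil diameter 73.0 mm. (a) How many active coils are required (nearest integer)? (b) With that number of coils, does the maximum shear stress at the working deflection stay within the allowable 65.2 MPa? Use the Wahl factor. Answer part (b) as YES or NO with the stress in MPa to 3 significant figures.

N_a = Gd⁴/(8D³k) = (76.1×10³)(8.9⁴)/(8·73.0³·7.3) = 21.02 → N_a = 21
Actual rate k = Gd⁴/(8D³·21) = 7.3058 N/mm
Working load F = kδ = 7.3058·39 = 284.93 N
C = 73.0/8.9 = 8.2022; K_W = (4C−1)/(4C−4)+0.615/C = 1.1791
τ_max = K_W·8FD/(πd³) = 1.1791·75.132 = 88.589 MPa
τ_max > 65.2 MPa → exceeds allowable

(a) 21 coils; (b) NO, τ_max = 88.6 MPa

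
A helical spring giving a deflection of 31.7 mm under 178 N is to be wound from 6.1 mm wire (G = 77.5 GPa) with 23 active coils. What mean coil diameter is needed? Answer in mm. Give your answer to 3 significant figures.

Required rate k = F/δ = 178/31.7 = 5.6151 N/mm
D = (Gd⁴/(8N_a·k))^(1/3) = (77.5×10³·6.1⁴/(8·23·5.6151))^(1/3)
  = (103859)^(1/3) = 47.0054 mm

47.0 mm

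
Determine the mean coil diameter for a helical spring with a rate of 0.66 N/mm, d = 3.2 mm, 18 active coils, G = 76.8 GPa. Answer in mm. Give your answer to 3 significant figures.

D = (Gd⁴/(8N_a·k))^(1/3) = (76.8×10³·3.2⁴/(8·18·0.66))^(1/3)
  = (84733.4)^(1/3) = 43.9223 mm

43.9 mm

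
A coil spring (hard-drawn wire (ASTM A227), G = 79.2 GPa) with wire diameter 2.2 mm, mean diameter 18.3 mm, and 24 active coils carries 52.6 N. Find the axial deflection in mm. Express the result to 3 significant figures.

33.4 mm

k = Gd⁴/(8D³N_a) = (79.2×10³)(2.2⁴)/(8·18.3³·24) = 1.5767 N/mm
δ = F/k = 52.6 / 1.5767 = 33.36 mm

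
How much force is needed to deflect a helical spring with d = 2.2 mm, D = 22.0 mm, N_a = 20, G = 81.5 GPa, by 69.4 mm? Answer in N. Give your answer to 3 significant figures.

k = Gd⁴/(8D³N_a) = (81.5×10³)(2.2⁴)/(8·22.0³·20) = 1.1206 N/mm
F = k·δ = 1.1206 × 69.4 = 77.771 N

77.8 N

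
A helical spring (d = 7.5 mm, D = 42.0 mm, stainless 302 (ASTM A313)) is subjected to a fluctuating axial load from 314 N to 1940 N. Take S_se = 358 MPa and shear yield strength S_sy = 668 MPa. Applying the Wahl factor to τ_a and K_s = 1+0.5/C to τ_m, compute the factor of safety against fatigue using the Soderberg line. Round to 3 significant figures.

0.834

C = D/d = 42.0/7.5 = 5.6000; K_W = (4C−1)/(4C−4)+0.615/C = 1.2729; K_s = 1+0.5/C = 1.0893
F_a = (F_max−F_min)/2 = 813 N; F_m = (F_max+F_min)/2 = 1127 N
τ_a = K_W·8F_aD/(πd³) = 1.2729 × 206.11 = 262.35 MPa
τ_m = K_s·8F_mD/(πd³) = 1.0893 × 285.71 = 311.22 MPa
Soderberg: 1/n_f = τ_a/S_se + τ_m/S_sy = 262.35/358 + 311.22/668 = 0.73282 + 0.46590 = 1.1987
n_f = 1/1.1987 = 0.8342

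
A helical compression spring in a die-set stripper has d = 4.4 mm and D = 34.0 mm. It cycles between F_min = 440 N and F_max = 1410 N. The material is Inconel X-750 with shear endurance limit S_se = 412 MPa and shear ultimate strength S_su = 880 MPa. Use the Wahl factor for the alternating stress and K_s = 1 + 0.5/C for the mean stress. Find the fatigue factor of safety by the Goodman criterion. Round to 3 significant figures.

0.390

C = D/d = 34.0/4.4 = 7.7273; K_W = (4C−1)/(4C−4)+0.615/C = 1.1911; K_s = 1+0.5/C = 1.0647
F_a = (F_max−F_min)/2 = 485 N; F_m = (F_max+F_min)/2 = 925 N
τ_a = K_W·8F_aD/(πd³) = 1.1911 × 492.95 = 587.14 MPa
τ_m = K_s·8F_mD/(πd³) = 1.0647 × 940.16 = 1001 MPa
Goodman: 1/n_f = τ_a/S_se + τ_m/S_su = 587.14/412 + 1001/880 = 1.42510 + 1.13750 = 2.5626
n_f = 1/2.5626 = 0.3902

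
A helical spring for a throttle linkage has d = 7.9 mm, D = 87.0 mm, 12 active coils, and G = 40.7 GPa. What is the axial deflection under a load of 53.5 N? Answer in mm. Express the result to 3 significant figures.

k = Gd⁴/(8D³N_a) = (40.7×10³)(7.9⁴)/(8·87.0³·12) = 2.5077 N/mm
δ = F/k = 53.5 / 2.5077 = 21.334 mm

21.3 mm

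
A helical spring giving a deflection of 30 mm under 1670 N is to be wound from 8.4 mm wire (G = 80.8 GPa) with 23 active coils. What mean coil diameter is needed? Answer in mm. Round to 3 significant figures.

Required rate k = F/δ = 1670/30 = 55.667 N/mm
D = (Gd⁴/(8N_a·k))^(1/3) = (80.8×10³·8.4⁴/(8·23·55.667))^(1/3)
  = (39274.9)^(1/3) = 33.9916 mm

34.0 mm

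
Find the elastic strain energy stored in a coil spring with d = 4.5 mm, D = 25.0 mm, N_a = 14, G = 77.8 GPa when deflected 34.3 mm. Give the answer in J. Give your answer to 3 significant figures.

k = Gd⁴/(8D³N_a) = (77.8×10³)(4.5⁴)/(8·25.0³·14) = 18.23 N/mm
U = ½kδ² = 0.5 × 18.23 × 34.3² = 10724 N·mm = 10.724 J

10.7 J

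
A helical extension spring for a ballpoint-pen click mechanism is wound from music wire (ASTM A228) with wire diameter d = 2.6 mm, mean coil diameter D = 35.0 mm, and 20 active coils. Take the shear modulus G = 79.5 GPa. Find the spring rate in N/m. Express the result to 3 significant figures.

k = Gd⁴/(8D³N_a) = (79.5×10³ × 2.6⁴) / (8 × 35.0³ × 20)
  = 3.63296e+06 / 6.86e+06 = 0.52959 N/mm = 529.59 N/m

530 N/m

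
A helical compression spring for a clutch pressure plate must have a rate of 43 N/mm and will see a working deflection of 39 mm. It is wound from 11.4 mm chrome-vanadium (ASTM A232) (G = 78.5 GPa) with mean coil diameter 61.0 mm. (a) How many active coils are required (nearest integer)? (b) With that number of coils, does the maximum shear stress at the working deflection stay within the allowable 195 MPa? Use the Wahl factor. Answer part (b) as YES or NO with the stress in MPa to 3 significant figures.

(a) 17 coils; (b) NO, τ_max = 226 MPa

N_a = Gd⁴/(8D³k) = (78.5×10³)(11.4⁴)/(8·61.0³·43) = 16.98 → N_a = 17
Actual rate k = Gd⁴/(8D³·17) = 42.95 N/mm
Working load F = kδ = 42.95·39 = 1675 N
C = 61.0/11.4 = 5.3509; K_W = (4C−1)/(4C−4)+0.615/C = 1.2873
τ_max = K_W·8FD/(πd³) = 1.2873·175.62 = 226.08 MPa
τ_max > 195 MPa → exceeds allowable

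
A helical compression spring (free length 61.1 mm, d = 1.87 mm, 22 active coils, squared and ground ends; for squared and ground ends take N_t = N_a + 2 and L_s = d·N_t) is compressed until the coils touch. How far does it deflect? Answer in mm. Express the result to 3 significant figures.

N_t = 24; L_s = 1.87·24 = 44.88 mm
δ_solid = L₀ − L_s = 61.1 − 44.88 = 16.22 mm

16.2 mm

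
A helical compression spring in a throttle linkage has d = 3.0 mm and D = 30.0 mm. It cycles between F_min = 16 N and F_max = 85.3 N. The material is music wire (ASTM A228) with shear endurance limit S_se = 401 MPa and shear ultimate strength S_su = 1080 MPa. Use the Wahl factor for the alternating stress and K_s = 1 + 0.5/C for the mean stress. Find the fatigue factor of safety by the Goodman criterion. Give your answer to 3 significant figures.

2.39

C = D/d = 30.0/3.0 = 10.0000; K_W = (4C−1)/(4C−4)+0.615/C = 1.1448; K_s = 1+0.5/C = 1.0500
F_a = (F_max−F_min)/2 = 34.65 N; F_m = (F_max+F_min)/2 = 50.65 N
τ_a = K_W·8F_aD/(πd³) = 1.1448 × 98.039 = 112.24 MPa
τ_m = K_s·8F_mD/(πd³) = 1.0500 × 143.31 = 150.48 MPa
Goodman: 1/n_f = τ_a/S_se + τ_m/S_su = 112.24/401 + 150.48/1080 = 0.27990 + 0.13933 = 0.41923
n_f = 1/0.41923 = 2.385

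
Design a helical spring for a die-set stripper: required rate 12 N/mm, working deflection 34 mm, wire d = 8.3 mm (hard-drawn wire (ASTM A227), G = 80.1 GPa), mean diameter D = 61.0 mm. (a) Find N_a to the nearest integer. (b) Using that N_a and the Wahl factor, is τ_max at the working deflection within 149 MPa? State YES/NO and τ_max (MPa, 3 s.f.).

(a) 17 coils; (b) YES, τ_max = 137 MPa

N_a = Gd⁴/(8D³k) = (80.1×10³)(8.3⁴)/(8·61.0³·12) = 17.45 → N_a = 17
Actual rate k = Gd⁴/(8D³·17) = 12.314 N/mm
Working load F = kδ = 12.314·34 = 418.69 N
C = 61.0/8.3 = 7.3494; K_W = (4C−1)/(4C−4)+0.615/C = 1.2018
τ_max = K_W·8FD/(πd³) = 1.2018·113.74 = 136.7 MPa
τ_max ≤ 149 MPa → acceptable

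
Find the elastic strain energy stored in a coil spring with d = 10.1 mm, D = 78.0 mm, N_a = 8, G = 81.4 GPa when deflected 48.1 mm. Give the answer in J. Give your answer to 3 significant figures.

k = Gd⁴/(8D³N_a) = (81.4×10³)(10.1⁴)/(8·78.0³·8) = 27.89 N/mm
U = ½kδ² = 0.5 × 27.89 × 48.1² = 32263 N·mm = 32.263 J

32.3 J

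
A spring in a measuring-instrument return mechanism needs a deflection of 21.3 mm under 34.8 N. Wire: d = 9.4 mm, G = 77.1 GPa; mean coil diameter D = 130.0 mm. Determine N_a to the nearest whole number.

21

Required rate k = F/δ = 34.8/21.3 = 1.6338 N/mm
N_a = Gd⁴/(8D³k) = (77.1×10³ × 9.4⁴)/(8 × 130.0³ × 1.6338)
    = 6.01957e+08 / 2.87157e+07 = 20.96 → 21 coils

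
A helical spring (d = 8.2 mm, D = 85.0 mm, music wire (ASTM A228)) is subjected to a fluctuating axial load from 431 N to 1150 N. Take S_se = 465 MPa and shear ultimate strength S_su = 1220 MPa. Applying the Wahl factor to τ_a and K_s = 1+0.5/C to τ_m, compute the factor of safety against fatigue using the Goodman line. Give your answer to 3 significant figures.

1.63

C = D/d = 85.0/8.2 = 10.3659; K_W = (4C−1)/(4C−4)+0.615/C = 1.1394; K_s = 1+0.5/C = 1.0482
F_a = (F_max−F_min)/2 = 359.5 N; F_m = (F_max+F_min)/2 = 790.5 N
τ_a = K_W·8F_aD/(πd³) = 1.1394 × 141.13 = 160.8 MPa
τ_m = K_s·8F_mD/(πd³) = 1.0482 × 310.33 = 325.3 MPa
Goodman: 1/n_f = τ_a/S_se + τ_m/S_su = 160.8/465 + 325.3/1220 = 0.34581 + 0.26664 = 0.61245
n_f = 1/0.61245 = 1.633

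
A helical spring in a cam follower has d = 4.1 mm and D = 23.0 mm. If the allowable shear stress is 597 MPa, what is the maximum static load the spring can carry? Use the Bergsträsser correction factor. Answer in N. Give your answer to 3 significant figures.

C = D/d = 23.0/4.1 = 5.6098
K_B = (4C+2)/(4C−3) = 24.439/19.439 = 1.2572
τ_max = K·8FD/(πd³) → F_max = τ_allow·πd³/(8DK)
F_max = 597·π·4.1³/(8·23.0·1.2572) = 1.2926e+05/231.33 = 558.79 N

559 N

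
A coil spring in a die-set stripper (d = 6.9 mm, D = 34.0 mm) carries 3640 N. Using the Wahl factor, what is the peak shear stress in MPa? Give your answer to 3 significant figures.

Spring index C = D/d = 34.0/6.9 = 4.9275
K_W = (4C−1)/(4C−4) + 0.615/C = 18.710/15.710 + 0.1248 = 1.3158
τ₀ = 8FD/(πd³) = 8·3640·34.0/(π·6.9³) = 990080/1032 = 959.34 MPa
τ_max = K·τ₀ = 1.3158 × 959.34 = 1262.3 MPa

1260 MPa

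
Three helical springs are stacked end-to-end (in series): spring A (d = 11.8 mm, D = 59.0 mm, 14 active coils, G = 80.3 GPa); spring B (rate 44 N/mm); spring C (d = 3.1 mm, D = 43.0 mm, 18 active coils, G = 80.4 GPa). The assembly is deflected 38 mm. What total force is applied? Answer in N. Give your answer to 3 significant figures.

k_A = Gd⁴/(8D³N_a) = (80.3×10³)(11.8⁴)/(8·59.0³·14) = 67.681 N/mm
k_C = Gd⁴/(8D³N_a) = (80.4×10³)(3.1⁴)/(8·43.0³·18) = 0.64854 N/mm
Series: 1/k_eq = 1/67.681 + 1/44 + 1/0.64854 = 1.5794; k_eq = 0.63314 N/mm
F = k_eq·δ = 0.63314·38 = 24.059 N

24.1 N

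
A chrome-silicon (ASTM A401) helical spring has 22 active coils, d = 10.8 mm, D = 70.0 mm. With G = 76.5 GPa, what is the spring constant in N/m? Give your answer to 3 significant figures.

k = Gd⁴/(8D³N_a) = (76.5×10³ × 10.8⁴) / (8 × 70.0³ × 22)
  = 1.04077e+09 / 6.0368e+07 = 17.24 N/mm = 17240 N/m

17200 N/m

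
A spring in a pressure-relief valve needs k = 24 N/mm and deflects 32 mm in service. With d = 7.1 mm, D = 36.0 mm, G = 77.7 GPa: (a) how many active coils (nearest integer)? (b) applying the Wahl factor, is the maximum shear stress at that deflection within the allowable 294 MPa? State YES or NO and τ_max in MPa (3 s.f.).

(a) 22 coils; (b) YES, τ_max = 257 MPa

N_a = Gd⁴/(8D³k) = (77.7×10³)(7.1⁴)/(8·36.0³·24) = 22.04 → N_a = 22
Actual rate k = Gd⁴/(8D³·22) = 24.046 N/mm
Working load F = kδ = 24.046·32 = 769.46 N
C = 36.0/7.1 = 5.0704; K_W = (4C−1)/(4C−4)+0.615/C = 1.3055
τ_max = K_W·8FD/(πd³) = 1.3055·197.08 = 257.3 MPa
τ_max ≤ 294 MPa → acceptable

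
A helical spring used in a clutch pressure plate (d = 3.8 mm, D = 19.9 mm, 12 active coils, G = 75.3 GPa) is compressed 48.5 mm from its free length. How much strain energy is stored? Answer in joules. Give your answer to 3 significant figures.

k = Gd⁴/(8D³N_a) = (75.3×10³)(3.8⁴)/(8·19.9³·12) = 20.754 N/mm
U = ½kδ² = 0.5 × 20.754 × 48.5² = 24409 N·mm = 24.409 J

24.4 J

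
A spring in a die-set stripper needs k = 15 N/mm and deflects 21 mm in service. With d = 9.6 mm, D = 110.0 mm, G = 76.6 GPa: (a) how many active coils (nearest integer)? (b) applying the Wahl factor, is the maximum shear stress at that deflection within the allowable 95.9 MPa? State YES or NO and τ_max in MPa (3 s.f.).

(a) 4 coils; (b) NO, τ_max = 114 MPa

N_a = Gd⁴/(8D³k) = (76.6×10³)(9.6⁴)/(8·110.0³·15) = 4.073 → N_a = 4
Actual rate k = Gd⁴/(8D³·4) = 15.275 N/mm
Working load F = kδ = 15.275·21 = 320.78 N
C = 110.0/9.6 = 11.4583; K_W = (4C−1)/(4C−4)+0.615/C = 1.1254
τ_max = K_W·8FD/(πd³) = 1.1254·101.56 = 114.29 MPa
τ_max > 95.9 MPa → exceeds allowable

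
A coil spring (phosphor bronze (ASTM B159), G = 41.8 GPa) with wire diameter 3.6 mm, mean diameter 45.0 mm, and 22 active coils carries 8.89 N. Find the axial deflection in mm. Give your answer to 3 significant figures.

k = Gd⁴/(8D³N_a) = (41.8×10³)(3.6⁴)/(8·45.0³·22) = 0.43776 N/mm
δ = F/k = 8.89 / 0.43776 = 20.308 mm

20.3 mm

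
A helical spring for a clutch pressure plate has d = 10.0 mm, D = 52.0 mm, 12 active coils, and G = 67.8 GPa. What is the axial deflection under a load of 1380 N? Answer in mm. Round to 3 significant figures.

k = Gd⁴/(8D³N_a) = (67.8×10³)(10.0⁴)/(8·52.0³·12) = 50.228 N/mm
δ = F/k = 1380 / 50.228 = 27.475 mm

27.5 mm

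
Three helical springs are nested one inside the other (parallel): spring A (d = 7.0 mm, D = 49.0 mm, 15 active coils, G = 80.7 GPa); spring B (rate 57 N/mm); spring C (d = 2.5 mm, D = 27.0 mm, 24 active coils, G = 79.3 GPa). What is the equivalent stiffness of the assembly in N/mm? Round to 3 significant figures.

71.5 N/mm

k_A = Gd⁴/(8D³N_a) = (80.7×10³)(7.0⁴)/(8·49.0³·15) = 13.724 N/mm
k_C = Gd⁴/(8D³N_a) = (79.3×10³)(2.5⁴)/(8·27.0³·24) = 0.81967 N/mm
Parallel: k_eq = 13.724 + 57 + 0.81967 = 71.544 N/mm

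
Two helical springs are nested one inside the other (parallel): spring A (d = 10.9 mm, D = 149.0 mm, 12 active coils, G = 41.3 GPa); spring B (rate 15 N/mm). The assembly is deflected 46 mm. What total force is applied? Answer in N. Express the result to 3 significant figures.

k_A = Gd⁴/(8D³N_a) = (41.3×10³)(10.9⁴)/(8·149.0³·12) = 1.8358 N/mm
Parallel: k_eq = 1.8358 + 15 = 16.836 N/mm
F = k_eq·δ = 16.836·46 = 774.45 N

774 N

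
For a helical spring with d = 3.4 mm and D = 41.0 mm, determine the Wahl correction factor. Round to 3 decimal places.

1.119

C = D/d = 41.0/3.4 = 12.0588
K_W = (4C−1)/(4C−4) + 0.615/C = 47.235/44.235 + 0.0510 = 1.1188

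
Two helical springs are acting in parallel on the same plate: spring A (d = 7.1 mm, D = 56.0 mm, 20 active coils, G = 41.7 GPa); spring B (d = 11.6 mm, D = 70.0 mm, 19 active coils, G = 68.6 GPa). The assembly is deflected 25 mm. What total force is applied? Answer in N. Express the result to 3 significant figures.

k_A = Gd⁴/(8D³N_a) = (41.7×10³)(7.1⁴)/(8·56.0³·20) = 3.7713 N/mm
k_B = Gd⁴/(8D³N_a) = (68.6×10³)(11.6⁴)/(8·70.0³·19) = 23.824 N/mm
Parallel: k_eq = 3.7713 + 23.824 = 27.595 N/mm
F = k_eq·δ = 27.595·25 = 689.89 N

690 N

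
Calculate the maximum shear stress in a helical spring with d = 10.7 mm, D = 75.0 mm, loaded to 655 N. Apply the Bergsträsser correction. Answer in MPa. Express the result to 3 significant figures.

123 MPa

Spring index C = D/d = 75.0/10.7 = 7.0093
K_B = (4C+2)/(4C−3) = 30.037/25.037 = 1.1997
τ₀ = 8FD/(πd³) = 8·655·75.0/(π·10.7³) = 393000/3848.6 = 102.12 MPa
τ_max = K·τ₀ = 1.1997 × 102.12 = 122.51 MPa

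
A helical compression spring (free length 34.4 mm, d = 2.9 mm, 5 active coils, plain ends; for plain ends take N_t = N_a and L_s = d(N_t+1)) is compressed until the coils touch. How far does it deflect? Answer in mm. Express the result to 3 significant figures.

17.0 mm

N_t = 5; L_s = 2.9·6 = 17.4 mm
δ_solid = L₀ − L_s = 34.4 − 17.4 = 17 mm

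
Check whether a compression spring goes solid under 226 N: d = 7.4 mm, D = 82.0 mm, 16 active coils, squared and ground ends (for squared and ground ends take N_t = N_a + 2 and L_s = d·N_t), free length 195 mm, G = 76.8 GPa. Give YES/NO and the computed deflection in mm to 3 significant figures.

YES, δ = 69.3 mm

k = Gd⁴/(8D³N_a) = (76.8×10³)(7.4⁴)/(8·82.0³·16) = 3.2631 N/mm
N_t = 18; L_s = 7.4·18 = 133.2 mm; δ_solid = L₀ − L_s = 195 − 133.2 = 61.8 mm
δ = F/k = 226/3.2631 = 69.258 mm
δ ≥ δ_solid → spring goes solid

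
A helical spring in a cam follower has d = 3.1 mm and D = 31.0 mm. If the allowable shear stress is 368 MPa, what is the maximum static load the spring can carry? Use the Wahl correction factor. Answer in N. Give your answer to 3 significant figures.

121 N

C = D/d = 31.0/3.1 = 10.0000
K_W = (4C−1)/(4C−4) + 0.615/C = 39.000/36.000 + 0.0615 = 1.1448
τ_max = K·8FD/(πd³) → F_max = τ_allow·πd³/(8DK)
F_max = 368·π·3.1³/(8·31.0·1.1448) = 34442/283.92 = 121.31 N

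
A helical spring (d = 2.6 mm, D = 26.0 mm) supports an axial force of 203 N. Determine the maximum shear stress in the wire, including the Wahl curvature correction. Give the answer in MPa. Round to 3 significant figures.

Spring index C = D/d = 26.0/2.6 = 10.0000
K_W = (4C−1)/(4C−4) + 0.615/C = 39.000/36.000 + 0.0615 = 1.1448
τ₀ = 8FD/(πd³) = 8·203·26.0/(π·2.6³) = 42224/55.217 = 764.7 MPa
τ_max = K·τ₀ = 1.1448 × 764.7 = 875.45 MPa

875 MPa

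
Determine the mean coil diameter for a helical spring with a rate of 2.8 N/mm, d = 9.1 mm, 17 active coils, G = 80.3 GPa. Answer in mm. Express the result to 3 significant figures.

113 mm

D = (Gd⁴/(8N_a·k))^(1/3) = (80.3×10³·9.1⁴/(8·17·2.8))^(1/3)
  = (1.44605e+06)^(1/3) = 113.0823 mm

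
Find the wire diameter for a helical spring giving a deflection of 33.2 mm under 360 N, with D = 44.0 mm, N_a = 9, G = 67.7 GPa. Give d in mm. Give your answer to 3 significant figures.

5.60 mm

Required rate k = F/δ = 360/33.2 = 10.843 N/mm
d = (8D³N_a·k / G)^(1/4) = (8·44.0³·9·10.843 / (67.7×10³))^0.25
  = (982.35)^0.25 = 5.5984 mm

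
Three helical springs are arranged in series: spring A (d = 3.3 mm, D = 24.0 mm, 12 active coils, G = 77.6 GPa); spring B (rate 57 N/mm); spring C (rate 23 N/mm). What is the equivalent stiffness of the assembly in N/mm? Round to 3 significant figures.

k_A = Gd⁴/(8D³N_a) = (77.6×10³)(3.3⁴)/(8·24.0³·12) = 6.9345 N/mm
Series: 1/k_eq = 1/6.9345 + 1/57 + 1/23 = 0.20523; k_eq = 4.8726 N/mm

4.87 N/mm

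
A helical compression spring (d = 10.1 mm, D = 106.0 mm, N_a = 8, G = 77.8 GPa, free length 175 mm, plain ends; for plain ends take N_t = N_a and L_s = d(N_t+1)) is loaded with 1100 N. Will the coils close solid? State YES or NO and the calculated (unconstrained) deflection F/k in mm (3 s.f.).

k = Gd⁴/(8D³N_a) = (77.8×10³)(10.1⁴)/(8·106.0³·8) = 10.621 N/mm
N_t = 8; L_s = 10.1·9 = 90.9 mm; δ_solid = L₀ − L_s = 175 − 90.9 = 84.1 mm
δ = F/k = 1100/10.621 = 103.57 mm
δ ≥ δ_solid → spring goes solid

YES, δ = 104 mm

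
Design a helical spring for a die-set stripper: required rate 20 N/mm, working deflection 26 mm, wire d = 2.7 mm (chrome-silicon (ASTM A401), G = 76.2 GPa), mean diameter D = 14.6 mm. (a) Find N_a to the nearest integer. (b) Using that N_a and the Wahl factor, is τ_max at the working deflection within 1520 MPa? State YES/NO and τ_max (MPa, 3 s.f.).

N_a = Gd⁴/(8D³k) = (76.2×10³)(2.7⁴)/(8·14.6³·20) = 8.133 → N_a = 8
Actual rate k = Gd⁴/(8D³·8) = 20.332 N/mm
Working load F = kδ = 20.332·26 = 528.62 N
C = 14.6/2.7 = 5.4074; K_W = (4C−1)/(4C−4)+0.615/C = 1.2839
τ_max = K_W·8FD/(πd³) = 1.2839·998.5 = 1282 MPa
τ_max ≤ 1520 MPa → acceptable

(a) 8 coils; (b) YES, τ_max = 1280 MPa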